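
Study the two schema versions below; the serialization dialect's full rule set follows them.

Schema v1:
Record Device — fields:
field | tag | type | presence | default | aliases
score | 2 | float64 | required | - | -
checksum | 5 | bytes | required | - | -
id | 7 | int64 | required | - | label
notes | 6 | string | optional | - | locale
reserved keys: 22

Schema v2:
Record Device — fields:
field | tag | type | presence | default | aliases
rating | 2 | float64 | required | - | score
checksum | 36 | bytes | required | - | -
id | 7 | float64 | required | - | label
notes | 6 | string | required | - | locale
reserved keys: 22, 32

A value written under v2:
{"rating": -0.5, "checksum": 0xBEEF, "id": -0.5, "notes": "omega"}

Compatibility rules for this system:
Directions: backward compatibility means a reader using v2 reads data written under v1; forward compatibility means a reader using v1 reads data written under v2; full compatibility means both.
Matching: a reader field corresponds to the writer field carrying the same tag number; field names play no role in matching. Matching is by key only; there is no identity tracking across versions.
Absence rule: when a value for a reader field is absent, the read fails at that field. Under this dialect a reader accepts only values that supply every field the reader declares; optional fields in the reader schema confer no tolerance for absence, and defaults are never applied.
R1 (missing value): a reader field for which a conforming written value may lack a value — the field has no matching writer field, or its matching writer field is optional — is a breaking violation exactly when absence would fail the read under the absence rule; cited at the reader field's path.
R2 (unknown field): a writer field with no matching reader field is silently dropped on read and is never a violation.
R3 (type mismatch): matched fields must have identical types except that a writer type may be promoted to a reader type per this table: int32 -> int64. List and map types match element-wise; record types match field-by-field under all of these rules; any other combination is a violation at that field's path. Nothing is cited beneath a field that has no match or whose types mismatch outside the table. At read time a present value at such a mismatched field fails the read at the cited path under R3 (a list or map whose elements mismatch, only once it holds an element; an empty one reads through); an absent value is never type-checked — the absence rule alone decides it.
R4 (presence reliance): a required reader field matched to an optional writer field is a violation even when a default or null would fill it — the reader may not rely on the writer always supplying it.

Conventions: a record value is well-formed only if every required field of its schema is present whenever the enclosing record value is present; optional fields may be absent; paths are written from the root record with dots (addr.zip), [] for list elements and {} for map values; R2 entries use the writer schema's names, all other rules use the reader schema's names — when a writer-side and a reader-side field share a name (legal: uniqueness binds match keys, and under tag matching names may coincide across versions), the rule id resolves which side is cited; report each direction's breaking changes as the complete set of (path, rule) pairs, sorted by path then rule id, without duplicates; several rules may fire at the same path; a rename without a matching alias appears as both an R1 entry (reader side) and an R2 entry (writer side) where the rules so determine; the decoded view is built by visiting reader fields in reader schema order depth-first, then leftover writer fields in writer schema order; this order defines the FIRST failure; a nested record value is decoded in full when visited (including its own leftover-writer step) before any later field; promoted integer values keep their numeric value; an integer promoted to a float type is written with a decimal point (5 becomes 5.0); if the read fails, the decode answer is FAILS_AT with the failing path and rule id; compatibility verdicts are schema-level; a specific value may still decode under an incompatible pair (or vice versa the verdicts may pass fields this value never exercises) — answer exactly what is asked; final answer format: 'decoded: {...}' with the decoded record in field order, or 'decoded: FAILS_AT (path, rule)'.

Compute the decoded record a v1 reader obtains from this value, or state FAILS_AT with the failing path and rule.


decoded: FAILS_AT (checksum, R1)

the writer's type comes first in each Device pair
decoding the Device value with the v1 reader:
  score := -0.5 (from writer rating)
  read fails at checksum under R1 (no fill)
  => FAILS_AT (checksum, R1)
diffs on Device not affecting the asked answer:
  field notes in record Device: optional changed to required -> shifts the Device verdicts, not this decode
  field id in record Device: type int64 changed to float64 -> shifts the Device verdicts, not this decode
  renamed field score to rating in record Device (alias score declared on the renamed field) -> inert under this dialect — no rule fires on Device and the result does not move


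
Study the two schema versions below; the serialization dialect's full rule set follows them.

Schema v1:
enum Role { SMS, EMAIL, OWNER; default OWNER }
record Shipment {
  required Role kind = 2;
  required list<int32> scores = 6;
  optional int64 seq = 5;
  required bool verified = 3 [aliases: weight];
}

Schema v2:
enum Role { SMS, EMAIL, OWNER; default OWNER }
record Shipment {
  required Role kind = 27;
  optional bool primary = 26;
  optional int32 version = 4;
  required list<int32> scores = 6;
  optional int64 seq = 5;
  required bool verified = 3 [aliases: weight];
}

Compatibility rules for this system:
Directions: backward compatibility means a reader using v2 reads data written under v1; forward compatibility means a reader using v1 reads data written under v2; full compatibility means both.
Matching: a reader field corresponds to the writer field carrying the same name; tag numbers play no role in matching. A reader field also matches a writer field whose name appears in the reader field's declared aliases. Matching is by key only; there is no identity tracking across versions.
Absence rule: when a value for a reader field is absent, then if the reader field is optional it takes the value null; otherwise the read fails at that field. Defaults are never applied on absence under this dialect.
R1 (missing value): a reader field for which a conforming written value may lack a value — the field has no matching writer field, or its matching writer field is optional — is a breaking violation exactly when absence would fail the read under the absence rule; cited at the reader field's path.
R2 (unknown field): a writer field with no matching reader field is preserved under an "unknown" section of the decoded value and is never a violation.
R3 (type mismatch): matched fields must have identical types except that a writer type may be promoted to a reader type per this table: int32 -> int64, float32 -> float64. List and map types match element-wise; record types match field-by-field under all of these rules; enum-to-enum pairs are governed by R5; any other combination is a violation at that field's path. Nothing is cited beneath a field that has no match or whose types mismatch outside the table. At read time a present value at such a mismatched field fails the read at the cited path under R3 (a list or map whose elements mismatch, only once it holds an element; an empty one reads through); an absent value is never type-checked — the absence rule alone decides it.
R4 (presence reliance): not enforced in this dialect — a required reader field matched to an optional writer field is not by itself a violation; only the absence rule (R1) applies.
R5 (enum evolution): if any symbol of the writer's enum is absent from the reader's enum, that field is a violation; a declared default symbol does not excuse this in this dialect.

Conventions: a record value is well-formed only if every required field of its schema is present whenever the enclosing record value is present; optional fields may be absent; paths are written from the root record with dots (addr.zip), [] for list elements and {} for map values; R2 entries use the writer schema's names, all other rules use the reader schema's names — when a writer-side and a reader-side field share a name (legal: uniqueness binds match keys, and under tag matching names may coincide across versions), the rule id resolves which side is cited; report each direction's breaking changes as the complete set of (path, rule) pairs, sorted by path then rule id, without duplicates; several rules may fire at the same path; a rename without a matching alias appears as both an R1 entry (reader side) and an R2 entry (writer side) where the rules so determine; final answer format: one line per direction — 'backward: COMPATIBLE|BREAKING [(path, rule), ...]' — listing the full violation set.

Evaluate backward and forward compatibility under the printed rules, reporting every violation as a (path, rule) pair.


backward: COMPATIBLE []; forward: COMPATIBLE []

each type pair in Shipment: writer, then reader
checking backward for Shipment: reader v2 against writer v1:
  writer required, Role -> Role: reader kind maps from writer kind
  no writer field matches reader primary
  no writer field matches reader version
  writer required, list<int32> -> list<int32>: reader scores maps from writer scores
  writer optional, int64 -> int64: reader seq maps from writer seq
  writer required, bool -> bool: reader verified maps from writer verified
  => backward: COMPATIBLE
checking forward for Shipment: reader v1 against writer v2:
  writer required, Role -> Role: reader kind maps from writer kind
  writer required, list<int32> -> list<int32>: reader scores maps from writer scores
  writer optional, int64 -> int64: reader seq maps from writer seq
  writer required, bool -> bool: reader verified maps from writer verified
  primary (writer side), unknown to reader
  version (writer side), unknown to reader
  => forward: COMPATIBLE


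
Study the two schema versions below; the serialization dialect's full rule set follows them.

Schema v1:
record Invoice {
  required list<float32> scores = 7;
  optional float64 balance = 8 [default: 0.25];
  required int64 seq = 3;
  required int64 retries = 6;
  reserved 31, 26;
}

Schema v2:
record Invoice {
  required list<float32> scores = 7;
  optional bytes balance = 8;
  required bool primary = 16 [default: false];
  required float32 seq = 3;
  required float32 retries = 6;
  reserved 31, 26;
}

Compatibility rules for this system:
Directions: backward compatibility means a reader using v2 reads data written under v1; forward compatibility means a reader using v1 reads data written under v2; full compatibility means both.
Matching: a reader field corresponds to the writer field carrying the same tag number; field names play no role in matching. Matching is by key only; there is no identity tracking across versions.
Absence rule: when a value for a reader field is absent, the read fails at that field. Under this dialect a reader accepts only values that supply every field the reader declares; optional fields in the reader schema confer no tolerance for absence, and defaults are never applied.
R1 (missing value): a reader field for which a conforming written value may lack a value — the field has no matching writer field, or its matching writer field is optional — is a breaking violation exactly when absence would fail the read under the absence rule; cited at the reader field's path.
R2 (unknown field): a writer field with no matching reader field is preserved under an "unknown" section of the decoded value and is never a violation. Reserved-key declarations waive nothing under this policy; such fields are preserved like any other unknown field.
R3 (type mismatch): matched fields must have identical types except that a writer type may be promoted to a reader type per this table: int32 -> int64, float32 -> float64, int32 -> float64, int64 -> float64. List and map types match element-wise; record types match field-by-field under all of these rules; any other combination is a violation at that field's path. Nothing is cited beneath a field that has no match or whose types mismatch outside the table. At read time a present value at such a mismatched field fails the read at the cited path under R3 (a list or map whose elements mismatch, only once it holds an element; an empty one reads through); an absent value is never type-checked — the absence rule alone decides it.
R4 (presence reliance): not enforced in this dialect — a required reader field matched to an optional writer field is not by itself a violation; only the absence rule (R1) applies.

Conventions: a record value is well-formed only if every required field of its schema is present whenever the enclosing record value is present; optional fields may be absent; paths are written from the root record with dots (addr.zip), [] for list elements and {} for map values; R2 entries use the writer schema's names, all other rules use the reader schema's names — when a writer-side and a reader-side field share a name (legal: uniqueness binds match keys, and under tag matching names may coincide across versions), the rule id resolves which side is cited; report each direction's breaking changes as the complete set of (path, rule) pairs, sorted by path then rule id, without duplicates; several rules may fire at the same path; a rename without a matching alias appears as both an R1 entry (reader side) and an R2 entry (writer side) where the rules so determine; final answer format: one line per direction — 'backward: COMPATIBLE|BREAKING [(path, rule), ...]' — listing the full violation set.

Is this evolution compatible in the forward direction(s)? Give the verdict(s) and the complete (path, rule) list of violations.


forward: BREAKING [(balance, R1), (balance, R3), (retries, R3), (seq, R3)]

arrows below run writer -> reader for Invoice
forward on Invoice — v1 reading data written by v2:
  scores <- scores (list<float32> -> list<float32>, writer required)
  balance <- balance (bytes -> float64, writer optional)
  seq <- seq (float32 -> int64, writer required)
  retries <- retries (float32 -> int64, writer required)
  writer field primary has no reader counterpart
  breaking: (balance, R1)
  breaking: (balance, R3)
  breaking: (retries, R3)
  breaking: (seq, R3)
  forward on Invoice therefore BREAKING (4)
the other Invoice changes do not affect what is asked:
  added field primary to record Invoice: required bool, tag 16, default false (in v2 it sits immediately before seq) -> affects backward compatibility only, which is not asked


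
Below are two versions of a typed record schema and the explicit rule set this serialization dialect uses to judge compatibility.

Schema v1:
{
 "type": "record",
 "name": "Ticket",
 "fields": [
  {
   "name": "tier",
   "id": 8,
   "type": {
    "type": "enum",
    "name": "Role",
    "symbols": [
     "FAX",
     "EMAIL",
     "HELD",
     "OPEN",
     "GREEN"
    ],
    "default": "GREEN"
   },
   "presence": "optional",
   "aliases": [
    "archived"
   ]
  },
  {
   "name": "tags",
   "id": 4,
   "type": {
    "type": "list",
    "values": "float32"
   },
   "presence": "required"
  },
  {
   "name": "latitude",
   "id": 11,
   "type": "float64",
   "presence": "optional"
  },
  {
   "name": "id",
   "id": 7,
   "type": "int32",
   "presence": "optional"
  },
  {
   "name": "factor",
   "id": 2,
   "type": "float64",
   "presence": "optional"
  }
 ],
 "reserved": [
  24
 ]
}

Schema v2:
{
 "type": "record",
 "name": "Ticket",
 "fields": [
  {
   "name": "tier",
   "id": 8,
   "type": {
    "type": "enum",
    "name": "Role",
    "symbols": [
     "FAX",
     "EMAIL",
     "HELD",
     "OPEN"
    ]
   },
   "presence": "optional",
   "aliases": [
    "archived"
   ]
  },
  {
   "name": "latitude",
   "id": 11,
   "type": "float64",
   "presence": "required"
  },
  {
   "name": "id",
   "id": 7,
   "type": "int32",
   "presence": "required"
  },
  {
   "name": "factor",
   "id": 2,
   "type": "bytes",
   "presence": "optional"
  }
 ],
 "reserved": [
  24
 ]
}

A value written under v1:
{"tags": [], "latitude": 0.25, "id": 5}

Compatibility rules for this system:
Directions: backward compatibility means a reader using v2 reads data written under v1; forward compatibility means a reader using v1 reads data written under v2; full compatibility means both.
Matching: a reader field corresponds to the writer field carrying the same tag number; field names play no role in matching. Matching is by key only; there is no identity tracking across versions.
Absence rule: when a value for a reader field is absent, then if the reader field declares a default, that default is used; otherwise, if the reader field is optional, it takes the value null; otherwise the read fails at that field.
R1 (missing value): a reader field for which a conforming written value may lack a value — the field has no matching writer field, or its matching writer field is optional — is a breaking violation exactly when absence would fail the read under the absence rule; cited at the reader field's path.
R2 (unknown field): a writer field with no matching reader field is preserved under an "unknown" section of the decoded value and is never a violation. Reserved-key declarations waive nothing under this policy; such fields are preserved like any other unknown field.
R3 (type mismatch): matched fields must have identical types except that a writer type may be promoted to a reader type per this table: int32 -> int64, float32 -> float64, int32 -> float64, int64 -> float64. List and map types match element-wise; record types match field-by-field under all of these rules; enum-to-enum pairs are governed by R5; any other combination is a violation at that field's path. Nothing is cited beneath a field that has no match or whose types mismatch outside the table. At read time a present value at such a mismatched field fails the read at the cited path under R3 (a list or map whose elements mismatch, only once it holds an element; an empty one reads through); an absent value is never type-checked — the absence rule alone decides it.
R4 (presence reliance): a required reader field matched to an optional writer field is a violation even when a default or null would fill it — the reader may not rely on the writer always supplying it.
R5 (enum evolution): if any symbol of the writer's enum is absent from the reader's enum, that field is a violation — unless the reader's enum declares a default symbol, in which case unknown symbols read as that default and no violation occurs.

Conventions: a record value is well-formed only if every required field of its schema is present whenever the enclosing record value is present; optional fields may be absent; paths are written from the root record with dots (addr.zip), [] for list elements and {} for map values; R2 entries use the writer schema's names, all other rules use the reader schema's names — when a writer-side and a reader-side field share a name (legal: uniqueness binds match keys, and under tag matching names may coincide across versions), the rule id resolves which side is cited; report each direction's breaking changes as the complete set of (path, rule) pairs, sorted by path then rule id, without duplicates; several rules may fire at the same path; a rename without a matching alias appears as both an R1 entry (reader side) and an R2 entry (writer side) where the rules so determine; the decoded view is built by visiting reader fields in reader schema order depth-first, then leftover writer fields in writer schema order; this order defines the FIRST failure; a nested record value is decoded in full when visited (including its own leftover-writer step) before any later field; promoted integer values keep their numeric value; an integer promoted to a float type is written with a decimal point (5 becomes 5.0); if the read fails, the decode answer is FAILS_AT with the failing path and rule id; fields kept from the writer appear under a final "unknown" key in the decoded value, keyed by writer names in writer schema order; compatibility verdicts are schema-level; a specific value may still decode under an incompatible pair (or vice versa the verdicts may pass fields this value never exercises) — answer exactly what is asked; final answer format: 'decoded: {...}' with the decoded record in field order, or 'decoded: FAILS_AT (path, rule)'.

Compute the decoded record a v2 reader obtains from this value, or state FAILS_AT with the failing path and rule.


decoded: {"tier": null, "latitude": 0.25, "id": 5, "factor": null, "unknown": {"tags": []}}

arrows below run writer -> reader for Ticket
migrating the Ticket value to v2:
  tier := null (not supplied -> null)
  latitude := 0.25
  id := 5
  factor := null (not supplied -> null)
  writer tags: kept under "unknown"
  => decoded: {"tier": null, "latitude": 0.25, "id": 5, "factor": null, "unknown": {"tags": []}}
the rest of the Ticket diff is inert for this question:
  field latitude in record Ticket: optional changed to required -> a verdict-level change on Ticket — the shown value reads the same
  enum Role (field tier in record Ticket): symbol GREEN removed (it was the default; the default is cleared) -> a verdict-level change on Ticket — the shown value reads the same
  field factor in record Ticket: type float64 changed to bytes -> a verdict-level change on Ticket — the shown value reads the same
  field id in record Ticket: optional changed to required -> a verdict-level change on Ticket — the shown value reads the same


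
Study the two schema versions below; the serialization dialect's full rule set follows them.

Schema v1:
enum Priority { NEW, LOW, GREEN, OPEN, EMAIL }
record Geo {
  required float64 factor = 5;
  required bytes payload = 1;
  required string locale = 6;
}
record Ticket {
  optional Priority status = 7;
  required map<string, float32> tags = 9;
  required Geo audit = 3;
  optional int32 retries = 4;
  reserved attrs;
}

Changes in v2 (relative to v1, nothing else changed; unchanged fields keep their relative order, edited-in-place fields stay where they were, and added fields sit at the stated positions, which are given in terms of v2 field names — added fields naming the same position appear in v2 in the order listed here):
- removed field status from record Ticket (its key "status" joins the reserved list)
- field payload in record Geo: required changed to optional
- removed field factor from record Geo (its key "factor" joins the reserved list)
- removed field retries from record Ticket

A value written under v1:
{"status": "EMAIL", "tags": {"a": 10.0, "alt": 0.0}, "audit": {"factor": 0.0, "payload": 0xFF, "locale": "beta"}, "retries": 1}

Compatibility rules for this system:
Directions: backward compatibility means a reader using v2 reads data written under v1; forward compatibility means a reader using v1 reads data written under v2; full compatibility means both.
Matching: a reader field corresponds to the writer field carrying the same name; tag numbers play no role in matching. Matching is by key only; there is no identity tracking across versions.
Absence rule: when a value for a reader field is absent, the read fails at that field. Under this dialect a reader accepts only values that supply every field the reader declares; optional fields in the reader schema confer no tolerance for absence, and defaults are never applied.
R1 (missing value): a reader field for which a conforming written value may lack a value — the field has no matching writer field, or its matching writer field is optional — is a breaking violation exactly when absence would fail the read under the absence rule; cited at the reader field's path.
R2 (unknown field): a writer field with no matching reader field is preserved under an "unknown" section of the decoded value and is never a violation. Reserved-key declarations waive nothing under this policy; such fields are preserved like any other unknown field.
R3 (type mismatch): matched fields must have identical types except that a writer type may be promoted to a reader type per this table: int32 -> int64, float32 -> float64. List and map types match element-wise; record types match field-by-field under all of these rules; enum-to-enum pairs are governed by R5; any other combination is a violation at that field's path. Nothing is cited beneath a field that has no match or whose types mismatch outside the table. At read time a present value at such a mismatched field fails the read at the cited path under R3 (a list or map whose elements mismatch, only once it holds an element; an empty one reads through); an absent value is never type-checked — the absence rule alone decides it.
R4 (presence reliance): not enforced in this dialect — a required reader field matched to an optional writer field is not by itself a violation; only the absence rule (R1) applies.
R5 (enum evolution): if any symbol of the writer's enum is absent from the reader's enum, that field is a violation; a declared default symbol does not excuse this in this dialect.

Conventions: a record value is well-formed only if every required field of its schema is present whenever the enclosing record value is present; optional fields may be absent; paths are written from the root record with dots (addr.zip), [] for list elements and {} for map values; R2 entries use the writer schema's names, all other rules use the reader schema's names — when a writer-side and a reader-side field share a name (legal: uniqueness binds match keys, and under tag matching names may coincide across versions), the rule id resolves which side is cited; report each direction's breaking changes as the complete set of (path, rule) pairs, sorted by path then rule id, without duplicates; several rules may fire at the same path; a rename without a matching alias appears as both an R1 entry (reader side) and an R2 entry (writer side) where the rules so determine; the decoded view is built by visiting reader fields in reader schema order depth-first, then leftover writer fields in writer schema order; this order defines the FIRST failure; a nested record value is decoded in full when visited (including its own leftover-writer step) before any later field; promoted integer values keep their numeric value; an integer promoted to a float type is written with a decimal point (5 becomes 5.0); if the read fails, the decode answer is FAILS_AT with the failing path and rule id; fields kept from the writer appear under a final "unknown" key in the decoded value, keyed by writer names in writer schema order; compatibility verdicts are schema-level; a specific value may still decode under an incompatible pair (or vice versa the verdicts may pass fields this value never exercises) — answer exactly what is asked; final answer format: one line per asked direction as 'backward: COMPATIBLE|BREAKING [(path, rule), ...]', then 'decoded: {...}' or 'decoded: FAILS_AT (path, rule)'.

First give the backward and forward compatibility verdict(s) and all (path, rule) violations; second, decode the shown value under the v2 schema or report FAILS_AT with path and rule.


in Ticket below, arrows point writer -> reader
backward analysis of Ticket with v2 as reader and v1 as writer:
  map<string, float32> -> map<string, float32>, writer required: tags aligns to tags
  Geo -> Geo, writer required: audit aligns to audit
  leftover writer field: status
  leftover writer field: retries
  bytes -> bytes, writer required: audit.payload aligns to audit.payload
  string -> string, writer required: audit.locale aligns to audit.locale
  leftover writer field: audit.factor
  nothing fires on Ticket: backward is COMPATIBLE
forward analysis of Ticket with v1 as reader and v2 as writer:
  status: no writer-side match
  map<string, float32> -> map<string, float32>, writer required: tags aligns to tags
  Geo -> Geo, writer required: audit aligns to audit
  retries: no writer-side match
  audit.factor: no writer-side match
  bytes -> bytes, writer optional: audit.payload aligns to audit.payload
  string -> string, writer required: audit.locale aligns to audit.locale
  breaking: (audit.factor, R1)
  breaking: (audit.payload, R1)
  breaking: (retries, R1)
  breaking: (status, R1)
  forward on Ticket therefore BREAKING (4)
decode (reader v2):
  tags := {"a": 10.0, "alt": 0.0}
  audit.payload := 0xFF
  audit.locale := "beta"
  writer audit.factor: kept under "unknown"
  writer status: kept under "unknown"
  writer retries: kept under "unknown"
  => decoded: {"tags": {"a": 10.0, "alt": 0.0}, "audit": {"payload": 0xFF, "locale": "beta", "unknown": {"factor": 0.0}}, "unknown": {"status": "EMAIL", "retries": 1}}

backward: COMPATIBLE []; forward: BREAKING [(audit.factor, R1), (audit.payload, R1), (retries, R1), (status, R1)]; decoded: {"tags": {"a": 10.0, "alt": 0.0}, "audit": {"payload": 0xFF, "locale": "beta", "unknown": {"factor": 0.0}}, "unknown": {"status": "EMAIL", "retries": 1}}


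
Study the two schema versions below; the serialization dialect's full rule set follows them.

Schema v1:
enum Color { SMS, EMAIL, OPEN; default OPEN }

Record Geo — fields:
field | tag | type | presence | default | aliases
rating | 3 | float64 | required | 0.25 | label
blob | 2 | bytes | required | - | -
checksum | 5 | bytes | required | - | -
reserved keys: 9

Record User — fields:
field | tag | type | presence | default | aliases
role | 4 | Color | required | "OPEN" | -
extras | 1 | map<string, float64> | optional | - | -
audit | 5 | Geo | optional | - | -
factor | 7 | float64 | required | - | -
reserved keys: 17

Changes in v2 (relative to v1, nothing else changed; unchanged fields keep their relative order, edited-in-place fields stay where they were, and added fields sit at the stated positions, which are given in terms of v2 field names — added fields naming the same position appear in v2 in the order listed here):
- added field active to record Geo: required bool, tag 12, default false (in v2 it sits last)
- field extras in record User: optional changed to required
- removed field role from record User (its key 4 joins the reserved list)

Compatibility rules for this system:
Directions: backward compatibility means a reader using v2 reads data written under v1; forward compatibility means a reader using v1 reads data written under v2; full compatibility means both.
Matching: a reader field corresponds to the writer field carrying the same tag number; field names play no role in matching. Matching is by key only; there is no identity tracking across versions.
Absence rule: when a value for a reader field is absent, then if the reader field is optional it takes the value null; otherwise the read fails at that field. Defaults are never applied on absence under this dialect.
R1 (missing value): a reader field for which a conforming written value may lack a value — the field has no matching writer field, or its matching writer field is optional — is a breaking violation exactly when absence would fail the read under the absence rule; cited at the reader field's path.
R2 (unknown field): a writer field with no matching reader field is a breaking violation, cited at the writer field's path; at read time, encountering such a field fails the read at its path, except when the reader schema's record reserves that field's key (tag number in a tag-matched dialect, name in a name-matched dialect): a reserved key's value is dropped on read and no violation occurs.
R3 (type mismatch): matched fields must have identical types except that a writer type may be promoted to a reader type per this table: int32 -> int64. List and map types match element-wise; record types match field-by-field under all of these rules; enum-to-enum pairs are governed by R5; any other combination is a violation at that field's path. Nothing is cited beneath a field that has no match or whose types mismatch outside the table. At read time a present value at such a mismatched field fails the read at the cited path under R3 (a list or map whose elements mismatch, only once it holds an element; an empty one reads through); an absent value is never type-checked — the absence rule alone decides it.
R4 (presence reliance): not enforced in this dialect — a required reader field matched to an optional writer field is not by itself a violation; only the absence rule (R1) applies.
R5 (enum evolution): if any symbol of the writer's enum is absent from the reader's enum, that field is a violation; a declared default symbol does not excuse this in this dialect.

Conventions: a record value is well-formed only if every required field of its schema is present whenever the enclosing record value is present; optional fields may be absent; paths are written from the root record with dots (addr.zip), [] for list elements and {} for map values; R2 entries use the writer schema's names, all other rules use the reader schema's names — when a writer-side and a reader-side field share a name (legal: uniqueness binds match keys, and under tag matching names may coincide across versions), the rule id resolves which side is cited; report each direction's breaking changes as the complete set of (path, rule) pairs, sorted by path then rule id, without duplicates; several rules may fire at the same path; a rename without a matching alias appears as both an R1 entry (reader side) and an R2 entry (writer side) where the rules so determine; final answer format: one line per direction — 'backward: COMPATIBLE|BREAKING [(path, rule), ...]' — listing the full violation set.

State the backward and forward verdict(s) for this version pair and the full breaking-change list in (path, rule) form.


backward: BREAKING [(audit.active, R1), (extras, R1)]; forward: BREAKING [(audit.active, R2), (role, R1)]

arrows below run writer -> reader for User
checking backward for User: reader v2 against writer v1:
  extras <- extras (map<string, float64> -> map<string, float64>, writer optional)
  audit <- audit (Geo -> Geo, writer optional)
  factor <- factor (float64 -> float64, writer required)
  writer role: unknown to reader
  audit.rating <- audit.rating (float64 -> float64, writer required)
  audit.blob <- audit.blob (bytes -> bytes, writer required)
  audit.checksum <- audit.checksum (bytes -> bytes, writer required)
  audit.active: no writer-side match
  rule R1 violated at audit.active
  rule R1 violated at extras
  => backward: BREAKING (2)
checking forward for User: reader v1 against writer v2:
  role: no writer-side match
  extras <- extras (map<string, float64> -> map<string, float64>, writer required)
  audit <- audit (Geo -> Geo, writer optional)
  factor <- factor (float64 -> float64, writer required)
  audit.rating <- audit.rating (float64 -> float64, writer required)
  audit.blob <- audit.blob (bytes -> bytes, writer required)
  audit.checksum <- audit.checksum (bytes -> bytes, writer required)
  writer audit.active: unknown to reader
  rule R2 violated at audit.active
  rule R1 violated at role
  => forward: BREAKING (2)


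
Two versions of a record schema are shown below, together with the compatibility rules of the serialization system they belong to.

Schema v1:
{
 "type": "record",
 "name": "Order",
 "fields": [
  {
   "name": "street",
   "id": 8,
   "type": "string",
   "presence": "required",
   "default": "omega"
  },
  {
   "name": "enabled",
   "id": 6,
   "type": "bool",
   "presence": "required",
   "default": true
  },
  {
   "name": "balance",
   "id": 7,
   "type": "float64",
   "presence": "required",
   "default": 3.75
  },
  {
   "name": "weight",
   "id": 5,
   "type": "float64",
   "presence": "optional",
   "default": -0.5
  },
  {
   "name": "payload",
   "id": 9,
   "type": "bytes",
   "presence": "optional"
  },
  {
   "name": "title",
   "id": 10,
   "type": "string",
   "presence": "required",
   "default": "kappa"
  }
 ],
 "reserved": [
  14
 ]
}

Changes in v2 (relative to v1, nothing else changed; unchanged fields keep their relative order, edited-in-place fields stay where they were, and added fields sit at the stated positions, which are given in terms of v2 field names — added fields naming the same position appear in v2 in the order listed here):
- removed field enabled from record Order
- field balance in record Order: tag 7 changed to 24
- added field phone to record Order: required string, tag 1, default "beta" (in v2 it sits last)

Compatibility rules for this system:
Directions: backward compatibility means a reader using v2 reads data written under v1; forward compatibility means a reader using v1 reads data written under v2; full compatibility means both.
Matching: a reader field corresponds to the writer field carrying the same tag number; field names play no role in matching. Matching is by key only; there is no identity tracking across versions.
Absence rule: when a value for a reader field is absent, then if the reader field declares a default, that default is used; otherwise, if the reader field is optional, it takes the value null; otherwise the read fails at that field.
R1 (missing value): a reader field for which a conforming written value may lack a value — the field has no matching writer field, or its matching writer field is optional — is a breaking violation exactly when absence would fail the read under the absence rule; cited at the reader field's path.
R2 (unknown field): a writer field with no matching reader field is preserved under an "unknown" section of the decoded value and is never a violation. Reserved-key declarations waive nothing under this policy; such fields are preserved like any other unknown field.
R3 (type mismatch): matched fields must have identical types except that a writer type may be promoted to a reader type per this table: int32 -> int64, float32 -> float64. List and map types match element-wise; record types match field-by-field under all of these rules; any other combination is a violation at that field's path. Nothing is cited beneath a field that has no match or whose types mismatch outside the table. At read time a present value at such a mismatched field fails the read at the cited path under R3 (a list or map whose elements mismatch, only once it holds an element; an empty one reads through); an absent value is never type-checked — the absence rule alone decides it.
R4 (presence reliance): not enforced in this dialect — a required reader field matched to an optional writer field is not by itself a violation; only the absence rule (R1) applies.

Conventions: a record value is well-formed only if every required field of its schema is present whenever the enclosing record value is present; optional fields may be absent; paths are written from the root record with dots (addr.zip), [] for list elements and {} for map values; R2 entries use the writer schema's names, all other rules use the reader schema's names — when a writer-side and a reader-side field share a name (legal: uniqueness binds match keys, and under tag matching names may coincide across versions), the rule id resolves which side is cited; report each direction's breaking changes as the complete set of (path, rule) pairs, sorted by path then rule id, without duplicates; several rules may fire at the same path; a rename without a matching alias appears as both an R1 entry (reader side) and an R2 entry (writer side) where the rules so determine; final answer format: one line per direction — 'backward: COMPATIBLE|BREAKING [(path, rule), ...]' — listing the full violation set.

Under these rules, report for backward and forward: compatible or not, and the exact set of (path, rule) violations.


backward: COMPATIBLE []; forward: COMPATIBLE []

in Order below, arrows point writer -> reader
checking backward for Order: reader v2 against writer v1:
  string -> string, writer required: street aligns to street
  balance: no writer-side match
  float64 -> float64, writer optional: weight aligns to weight
  bytes -> bytes, writer optional: payload aligns to payload
  string -> string, writer required: title aligns to title
  phone: no writer-side match
  enabled (writer side), unknown to reader
  balance (writer side), unknown to reader
  => backward verdict for Order: COMPATIBLE, no violations
checking forward for Order: reader v1 against writer v2:
  string -> string, writer required: street aligns to street
  enabled: no writer-side match
  balance: no writer-side match
  float64 -> float64, writer optional: weight aligns to weight
  bytes -> bytes, writer optional: payload aligns to payload
  string -> string, writer required: title aligns to title
  balance (writer side), unknown to reader
  phone (writer side), unknown to reader
  => forward verdict for Order: COMPATIBLE, no violations
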